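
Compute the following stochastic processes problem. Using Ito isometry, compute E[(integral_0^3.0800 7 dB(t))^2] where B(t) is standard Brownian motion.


By Ito isometry: E[(int f dB)^2] = int f^2 dt
= 7^2 * 3.0800
= 49 * 3.0800 = 150.9200

150.9200


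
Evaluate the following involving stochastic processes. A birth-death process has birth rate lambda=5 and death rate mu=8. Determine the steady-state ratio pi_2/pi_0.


For birth-death process, pi_n/pi_0 = (lambda/mu)^n
= (5/8)^2
= 0.3906

0.3906


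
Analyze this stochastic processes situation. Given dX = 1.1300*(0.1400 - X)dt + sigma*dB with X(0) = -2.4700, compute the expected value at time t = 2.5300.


E[X(t)] = mu + (X(0) - mu)*exp(-theta*t)
= 0.1400 + (-2.4700 - 0.1400)*exp(-1.1300*2.5300)
= 0.1400 + -2.6100 * 0.0573
= -0.0096

-0.0096


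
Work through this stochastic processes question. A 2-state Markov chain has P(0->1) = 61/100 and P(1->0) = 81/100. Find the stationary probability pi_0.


Stationary distribution: pi_0 = p10/(p01+p10), pi_1 = p01/(p01+p10)
p01 = 0.6100, p10 = 0.8100
pi_0 = 0.5704

0.5704


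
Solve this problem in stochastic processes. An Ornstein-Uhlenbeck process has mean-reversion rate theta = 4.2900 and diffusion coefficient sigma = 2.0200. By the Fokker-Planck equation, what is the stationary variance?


Stationary variance = sigma^2 / (2*theta)
= 2.0200^2 / (2*4.2900)
= 4.0804 / 8.5800
= 0.4756

0.4756


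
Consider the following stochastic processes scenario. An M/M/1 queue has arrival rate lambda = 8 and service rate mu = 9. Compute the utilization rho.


rho = lambda/mu
= 8/9
= 0.8889

0.8889


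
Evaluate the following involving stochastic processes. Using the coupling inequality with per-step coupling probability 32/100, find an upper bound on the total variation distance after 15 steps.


TV distance bound <= (1-delta)^n
= (1 - 0.3200)^15
= 0.6800^15
= 0.0031

0.0031


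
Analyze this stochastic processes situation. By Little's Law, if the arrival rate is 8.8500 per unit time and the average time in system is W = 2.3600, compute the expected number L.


Little's Law: L = lambda * W
= 8.8500 * 2.3600
= 20.8860

20.8860


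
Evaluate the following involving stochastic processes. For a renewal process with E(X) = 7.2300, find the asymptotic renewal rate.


Long-run renewal rate = 1/E(X)
= 1/7.2300
= 0.1383

0.1383


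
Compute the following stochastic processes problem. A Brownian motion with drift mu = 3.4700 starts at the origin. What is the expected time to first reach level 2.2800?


Expected first passage time = a/mu
= 2.2800/3.4700
= 0.6571

0.6571


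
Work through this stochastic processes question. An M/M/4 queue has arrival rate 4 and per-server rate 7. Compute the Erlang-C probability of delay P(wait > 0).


a = lambda/mu = 0.5714
rho = a/c = 0.1429
Erlang-C formula applied:
C(c,a) = 0.0029

0.0029


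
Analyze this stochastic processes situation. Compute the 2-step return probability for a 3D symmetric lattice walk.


P(return in 2 steps) = P(reverse first step) = 1/(2d)
= 1/6
= 0.1667

0.1667


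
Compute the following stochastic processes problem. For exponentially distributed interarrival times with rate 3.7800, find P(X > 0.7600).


P(X > t) = exp(-lambda * t)
= exp(-3.7800 * 0.7600)
= exp(-2.8728) = 0.0565

0.0565


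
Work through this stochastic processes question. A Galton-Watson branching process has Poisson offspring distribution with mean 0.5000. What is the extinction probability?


Since mu = 0.5000 <= 1, extinction probability = 1.

1.0000


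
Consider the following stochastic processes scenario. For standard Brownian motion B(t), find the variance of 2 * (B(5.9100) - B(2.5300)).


Var(alpha*(B(t)-B(s))) = alpha^2 * (t-s)
= 2^2 * (5.9100 - 2.5300)
= 4 * 3.3800
= 13.5200

13.5200


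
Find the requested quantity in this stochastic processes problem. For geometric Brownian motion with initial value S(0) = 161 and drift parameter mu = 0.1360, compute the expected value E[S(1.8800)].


E[S(t)] = S(0) * exp(mu * t)
= 161 * exp(0.1360 * 1.8800)
= 161 * 1.2913
= 207.9056

207.9056


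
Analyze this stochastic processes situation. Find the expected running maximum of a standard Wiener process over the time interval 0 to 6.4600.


E(max B(s)) = sqrt(2t/pi)
= sqrt(2*6.4600/pi)
= sqrt(4.1126)
= 2.0279

2.0279


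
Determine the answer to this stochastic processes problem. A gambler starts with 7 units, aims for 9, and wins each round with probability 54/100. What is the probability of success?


Gambler's ruin formula:
r = q/p = 0.4600/0.5400 = 0.8519
P(win) = (1 - r^i)/(1 - r^N)
= (1 - 0.8519^7)/(1 - 0.8519^9)
= 0.8831

0.8831


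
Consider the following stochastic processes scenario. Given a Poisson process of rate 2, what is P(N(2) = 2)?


P(N(t)=k) = (lambda*t)^k * exp(-lambda*t) / k!
lambda*t = 4
= 4^2 * exp(-4) / 2!
= 16 * 0.0183 / 2
= 0.1465

0.1465


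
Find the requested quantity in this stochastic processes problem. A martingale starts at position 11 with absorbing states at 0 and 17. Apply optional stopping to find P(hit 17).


By optional stopping theorem: E(M at tau) = M(0) = 11
P(hit 17)*17 + P(hit 0)*0 = 11
P(hit 17) = (11 - 0)/(17 - 0) = 11/17 = 0.6471

0.6471


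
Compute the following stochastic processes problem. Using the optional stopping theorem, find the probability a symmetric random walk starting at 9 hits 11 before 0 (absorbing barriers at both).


By optional stopping theorem: E(M at tau) = M(0) = 9
P(hit 11)*11 + P(hit 0)*0 = 9
P(hit 11) = (9 - 0)/(11 - 0) = 9/11 = 0.8182

0.8182


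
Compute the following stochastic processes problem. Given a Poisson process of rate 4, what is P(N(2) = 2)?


P(N(t)=k) = (lambda*t)^k * exp(-lambda*t) / k!
lambda*t = 8
= 8^2 * exp(-8) / 2!
= 64 * 3.3546e-04 / 2
= 0.0107

0.0107


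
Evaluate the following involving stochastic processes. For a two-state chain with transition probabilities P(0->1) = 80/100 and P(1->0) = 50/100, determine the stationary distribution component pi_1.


Stationary distribution: pi_0 = p10/(p01+p10), pi_1 = p01/(p01+p10)
p01 = 0.8000, p10 = 0.5000
pi_1 = 0.6154

0.6154


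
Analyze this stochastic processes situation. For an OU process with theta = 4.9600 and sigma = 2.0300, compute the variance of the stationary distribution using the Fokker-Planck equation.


Stationary variance = sigma^2 / (2*theta)
= 2.0300^2 / (2*4.9600)
= 4.1209 / 9.9200
= 0.4154

0.4154


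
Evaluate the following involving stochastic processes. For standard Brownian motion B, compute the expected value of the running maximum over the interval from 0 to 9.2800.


E(max B(s)) = sqrt(2t/pi)
= sqrt(2*9.2800/pi)
= sqrt(5.9078)
= 2.4306

2.4306


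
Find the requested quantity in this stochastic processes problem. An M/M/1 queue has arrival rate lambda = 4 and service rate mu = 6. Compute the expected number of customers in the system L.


rho = 4/6 = 0.6667
L = rho/(1-rho)
= 0.6667/0.3333
= 2.0000

2.0000


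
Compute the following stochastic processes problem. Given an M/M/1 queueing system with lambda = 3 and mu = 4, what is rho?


rho = lambda/mu
= 3/4
= 0.7500

0.7500


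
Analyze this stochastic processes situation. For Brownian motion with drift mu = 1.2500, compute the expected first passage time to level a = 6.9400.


Expected first passage time = a/mu
= 6.9400/1.2500
= 5.5520

5.5520


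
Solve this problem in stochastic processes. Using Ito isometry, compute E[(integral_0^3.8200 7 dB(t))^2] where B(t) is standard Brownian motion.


By Ito isometry: E[(int f dB)^2] = int f^2 dt
= 7^2 * 3.8200
= 49 * 3.8200 = 187.1800

187.1800


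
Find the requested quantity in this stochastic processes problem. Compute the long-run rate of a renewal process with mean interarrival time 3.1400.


Long-run renewal rate = 1/E(X)
= 1/3.1400
= 0.3185

0.3185


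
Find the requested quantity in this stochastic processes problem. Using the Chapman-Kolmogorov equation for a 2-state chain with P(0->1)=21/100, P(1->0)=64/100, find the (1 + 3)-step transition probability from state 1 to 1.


P^4 = P^1 * P^3
Computing via matrix multiplication of the transition matrix.
Entry (1,1) of P^4 = 0.2474

0.2474


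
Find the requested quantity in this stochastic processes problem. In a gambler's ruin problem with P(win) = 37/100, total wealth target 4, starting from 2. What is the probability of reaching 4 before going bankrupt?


Gambler's ruin formula:
r = q/p = 0.6300/0.3700 = 1.7027
P(win) = (1 - r^i)/(1 - r^N)
= (1 - 1.7027^2)/(1 - 1.7027^4)
= 0.2565

0.2565


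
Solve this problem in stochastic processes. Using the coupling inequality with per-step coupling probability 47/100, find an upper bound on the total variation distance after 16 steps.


TV distance bound <= (1-delta)^n
= (1 - 0.4700)^16
= 0.5300^16
= 3.8763e-05

3.8763e-05


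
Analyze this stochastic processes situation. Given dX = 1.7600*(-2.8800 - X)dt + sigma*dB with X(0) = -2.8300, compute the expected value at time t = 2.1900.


E[X(t)] = mu + (X(0) - mu)*exp(-theta*t)
= -2.8800 + (-2.8300 - -2.8800)*exp(-1.7600*2.1900)
= -2.8800 + 0.0500 * 0.0212
= -2.8789

-2.8789


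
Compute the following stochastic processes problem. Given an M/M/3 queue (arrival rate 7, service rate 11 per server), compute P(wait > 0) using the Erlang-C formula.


a = lambda/mu = 0.6364
rho = a/c = 0.2121
Erlang-C formula applied:
C(c,a) = 0.0288

0.0288


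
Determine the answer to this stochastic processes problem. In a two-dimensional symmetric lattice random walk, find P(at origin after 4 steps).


P = C(4,2)^2 / 4^4
= 6^2 / 256
= 36 / 256
= 0.1406

0.1406


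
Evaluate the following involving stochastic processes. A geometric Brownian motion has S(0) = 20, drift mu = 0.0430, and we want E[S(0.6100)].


E[S(t)] = S(0) * exp(mu * t)
= 20 * exp(0.0430 * 0.6100)
= 20 * 1.0266
= 20.5315

20.5315


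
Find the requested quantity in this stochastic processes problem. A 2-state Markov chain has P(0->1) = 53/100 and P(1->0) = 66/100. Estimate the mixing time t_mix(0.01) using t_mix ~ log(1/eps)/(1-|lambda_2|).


lambda_2 = |1 - p01 - p10| = |1 - 0.5300 - 0.6600| = 0.1900
t_mix ~ log(1/eps)/(1 - |lambda_2|)
= log(100)/(1 - 0.1900) = 4.6052/0.8100
= 5.6854

5.6854


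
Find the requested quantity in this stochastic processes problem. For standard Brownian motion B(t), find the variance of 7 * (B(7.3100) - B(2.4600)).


Var(alpha*(B(t)-B(s))) = alpha^2 * (t-s)
= 7^2 * (7.3100 - 2.4600)
= 49 * 4.8500
= 237.6500

237.6500


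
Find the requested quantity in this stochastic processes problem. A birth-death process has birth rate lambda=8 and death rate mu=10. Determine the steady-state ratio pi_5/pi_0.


For birth-death process, pi_n/pi_0 = (lambda/mu)^n
= (8/10)^5
= 0.3277

0.3277


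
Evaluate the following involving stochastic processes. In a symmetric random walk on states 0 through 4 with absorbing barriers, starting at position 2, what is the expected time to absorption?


For symmetric RW on 0,...,N with absorbing barriers, E(i) = i*(N-i)
E(2) = 2 * 2 = 4

4


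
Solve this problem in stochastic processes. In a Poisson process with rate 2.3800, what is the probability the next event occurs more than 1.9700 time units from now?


P(X > t) = exp(-lambda * t)
= exp(-2.3800 * 1.9700)
= exp(-4.6886) = 0.0092

0.0092


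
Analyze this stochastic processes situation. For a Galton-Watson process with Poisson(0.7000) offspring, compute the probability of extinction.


Since mu = 0.7000 <= 1, extinction probability = 1.

1.0000


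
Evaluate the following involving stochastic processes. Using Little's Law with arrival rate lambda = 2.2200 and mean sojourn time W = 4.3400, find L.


Little's Law: L = lambda * W
= 2.2200 * 4.3400
= 9.6348

9.6348


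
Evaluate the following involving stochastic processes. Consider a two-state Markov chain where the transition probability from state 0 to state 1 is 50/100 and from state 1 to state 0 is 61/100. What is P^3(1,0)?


Computing P^3 by matrix multiplication.
P = [[0.5000, 0.5000], [0.6100, 0.3900]]
After raising P to the power 3:
P^3(1,0) = 0.5503

0.5503


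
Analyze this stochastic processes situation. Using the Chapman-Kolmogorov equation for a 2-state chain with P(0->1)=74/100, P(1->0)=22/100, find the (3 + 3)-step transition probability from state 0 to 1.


P^6 = P^3 * P^3
Computing via matrix multiplication of the transition matrix.
Entry (0,1) of P^6 = 0.7708

0.7708


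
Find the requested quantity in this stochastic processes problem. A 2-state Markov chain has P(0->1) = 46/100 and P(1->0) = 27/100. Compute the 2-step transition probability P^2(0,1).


Computing P^2 by matrix multiplication.
P = [[0.5400, 0.4600], [0.2700, 0.7300]]
After raising P to the power 2:
P^2(0,1) = 0.5842

0.5842


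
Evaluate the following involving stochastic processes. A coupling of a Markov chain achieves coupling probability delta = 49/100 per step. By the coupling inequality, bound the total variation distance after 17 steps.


TV distance bound <= (1-delta)^n
= (1 - 0.4900)^17
= 0.5100^17
= 1.0683e-05

1.0683e-05


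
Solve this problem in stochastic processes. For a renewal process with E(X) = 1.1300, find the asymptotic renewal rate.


Long-run renewal rate = 1/E(X)
= 1/1.1300
= 0.8850

0.8850


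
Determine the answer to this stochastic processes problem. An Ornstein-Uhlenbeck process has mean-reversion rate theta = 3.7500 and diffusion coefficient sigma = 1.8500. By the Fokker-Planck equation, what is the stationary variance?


Stationary variance = sigma^2 / (2*theta)
= 1.8500^2 / (2*3.7500)
= 3.4225 / 7.5000
= 0.4563

0.4563


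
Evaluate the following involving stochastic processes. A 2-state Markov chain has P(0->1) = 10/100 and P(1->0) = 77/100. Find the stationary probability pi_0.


Stationary distribution: pi_0 = p10/(p01+p10), pi_1 = p01/(p01+p10)
p01 = 0.1000, p10 = 0.7700
pi_0 = 0.8851

0.8851


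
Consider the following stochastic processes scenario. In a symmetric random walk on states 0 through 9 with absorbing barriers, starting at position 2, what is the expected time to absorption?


For symmetric RW on 0,...,N with absorbing barriers, E(i) = i*(N-i)
E(2) = 2 * 7 = 14

14


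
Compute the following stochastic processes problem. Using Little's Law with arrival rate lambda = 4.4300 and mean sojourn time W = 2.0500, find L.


Little's Law: L = lambda * W
= 4.4300 * 2.0500
= 9.0815

9.0815


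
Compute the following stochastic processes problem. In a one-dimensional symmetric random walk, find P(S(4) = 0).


P(S(4) = 0) = C(4,2) / 4^2
= 6 / 16
= 0.3750

0.3750


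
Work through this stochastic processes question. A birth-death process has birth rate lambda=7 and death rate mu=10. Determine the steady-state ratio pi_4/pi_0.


For birth-death process, pi_n/pi_0 = (lambda/mu)^n
= (7/10)^4
= 0.2401

0.2401


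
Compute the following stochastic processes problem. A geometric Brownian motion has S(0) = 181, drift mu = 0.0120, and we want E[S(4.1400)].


E[S(t)] = S(0) * exp(mu * t)
= 181 * exp(0.0120 * 4.1400)
= 181 * 1.0509
= 190.2192

190.2192


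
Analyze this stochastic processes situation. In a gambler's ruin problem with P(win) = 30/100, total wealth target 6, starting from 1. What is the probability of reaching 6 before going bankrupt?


Gambler's ruin formula:
r = q/p = 0.7000/0.3000 = 2.3333
P(win) = (1 - r^i)/(1 - r^N)
= (1 - 2.3333^1)/(1 - 2.3333^6)
= 0.0083

0.0083


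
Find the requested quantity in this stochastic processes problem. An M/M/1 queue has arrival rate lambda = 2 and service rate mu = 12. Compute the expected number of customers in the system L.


rho = 2/12 = 0.1667
L = rho/(1-rho)
= 0.1667/0.8333
= 0.2000

0.2000


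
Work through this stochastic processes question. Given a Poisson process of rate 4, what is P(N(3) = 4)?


P(N(t)=k) = (lambda*t)^k * exp(-lambda*t) / k!
lambda*t = 12
= 12^4 * exp(-12) / 4!
= 20736 * 6.1442e-06 / 24
= 0.0053

0.0053


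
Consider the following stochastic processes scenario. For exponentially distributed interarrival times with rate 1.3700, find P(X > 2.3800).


P(X > t) = exp(-lambda * t)
= exp(-1.3700 * 2.3800)
= exp(-3.2606) = 0.0384

0.0384


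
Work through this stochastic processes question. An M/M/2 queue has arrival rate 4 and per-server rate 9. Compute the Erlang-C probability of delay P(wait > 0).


a = lambda/mu = 0.4444
rho = a/c = 0.2222
Erlang-C formula applied:
C(c,a) = 0.0808

0.0808


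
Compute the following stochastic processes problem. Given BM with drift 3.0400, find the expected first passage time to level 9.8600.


Expected first passage time = a/mu
= 9.8600/3.0400
= 3.2434

3.2434


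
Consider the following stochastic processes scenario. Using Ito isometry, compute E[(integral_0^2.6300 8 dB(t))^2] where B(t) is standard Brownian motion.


By Ito isometry: E[(int f dB)^2] = int f^2 dt
= 8^2 * 2.6300
= 64 * 2.6300 = 168.3200

168.3200


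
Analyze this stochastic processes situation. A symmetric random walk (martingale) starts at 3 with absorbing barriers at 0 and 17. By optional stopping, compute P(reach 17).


By optional stopping theorem: E(M at tau) = M(0) = 3
P(hit 17)*17 + P(hit 0)*0 = 3
P(hit 17) = (3 - 0)/(17 - 0) = 3/17 = 0.1765

0.1765


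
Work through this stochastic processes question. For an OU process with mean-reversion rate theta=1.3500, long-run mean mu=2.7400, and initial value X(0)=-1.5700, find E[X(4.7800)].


E[X(t)] = mu + (X(0) - mu)*exp(-theta*t)
= 2.7400 + (-1.5700 - 2.7400)*exp(-1.3500*4.7800)
= 2.7400 + -4.3100 * 0.0016
= 2.7332

2.7332


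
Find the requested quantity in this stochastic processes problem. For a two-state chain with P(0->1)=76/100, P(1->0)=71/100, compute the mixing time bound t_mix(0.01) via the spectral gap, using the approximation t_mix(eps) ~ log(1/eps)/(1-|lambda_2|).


lambda_2 = |1 - p01 - p10| = |1 - 0.7600 - 0.7100| = 0.4700
t_mix ~ log(1/eps)/(1 - |lambda_2|)
= log(100)/(1 - 0.4700) = 4.6052/0.5300
= 8.6890

8.6890


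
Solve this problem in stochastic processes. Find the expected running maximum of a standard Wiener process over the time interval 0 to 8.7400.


E(max B(s)) = sqrt(2t/pi)
= sqrt(2*8.7400/pi)
= sqrt(5.5641)
= 2.3588

2.3588


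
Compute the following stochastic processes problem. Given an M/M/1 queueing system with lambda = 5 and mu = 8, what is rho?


rho = lambda/mu
= 5/8
= 0.6250

0.6250


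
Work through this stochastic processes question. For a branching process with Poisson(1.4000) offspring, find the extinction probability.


Since mu = 1.4000 > 1, extinction prob q < 1.
Solve s = exp(mu*(s-1)) iteratively.
q = 0.4890

0.4890


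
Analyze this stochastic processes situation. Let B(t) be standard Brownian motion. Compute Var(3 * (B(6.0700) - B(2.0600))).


Var(alpha*(B(t)-B(s))) = alpha^2 * (t-s)
= 3^2 * (6.0700 - 2.0600)
= 9 * 4.0100
= 36.0900

36.0900


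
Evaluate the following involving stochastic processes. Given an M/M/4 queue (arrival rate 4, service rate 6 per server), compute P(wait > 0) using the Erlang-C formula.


a = lambda/mu = 0.6667
rho = a/c = 0.1667
Erlang-C formula applied:
C(c,a) = 0.0051

0.0051


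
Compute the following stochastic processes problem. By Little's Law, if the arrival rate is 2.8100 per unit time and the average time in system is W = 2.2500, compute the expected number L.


Little's Law: L = lambda * W
= 2.8100 * 2.2500
= 6.3225

6.3225


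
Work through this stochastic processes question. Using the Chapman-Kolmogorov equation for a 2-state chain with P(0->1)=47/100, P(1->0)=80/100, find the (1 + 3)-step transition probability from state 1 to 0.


P^4 = P^1 * P^3
Computing via matrix multiplication of the transition matrix.
Entry (1,0) of P^4 = 0.6266

0.6266


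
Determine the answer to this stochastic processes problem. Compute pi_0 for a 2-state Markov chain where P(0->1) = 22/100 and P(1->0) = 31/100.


Stationary distribution: pi_0 = p10/(p01+p10), pi_1 = p01/(p01+p10)
p01 = 0.2200, p10 = 0.3100
pi_0 = 0.5849

0.5849


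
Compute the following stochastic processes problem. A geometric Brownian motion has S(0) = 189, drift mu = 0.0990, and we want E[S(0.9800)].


E[S(t)] = S(0) * exp(mu * t)
= 189 * exp(0.0990 * 0.9800)
= 189 * 1.1019
= 208.2558

208.2558


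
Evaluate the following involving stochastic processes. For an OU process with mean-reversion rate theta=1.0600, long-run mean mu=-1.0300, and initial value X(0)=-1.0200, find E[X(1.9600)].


E[X(t)] = mu + (X(0) - mu)*exp(-theta*t)
= -1.0300 + (-1.0200 - -1.0300)*exp(-1.0600*1.9600)
= -1.0300 + 0.0100 * 0.1252
= -1.0287

-1.0287


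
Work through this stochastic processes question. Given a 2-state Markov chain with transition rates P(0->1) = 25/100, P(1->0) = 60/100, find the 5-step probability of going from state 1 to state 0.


Computing P^5 by matrix multiplication.
P = [[0.7500, 0.2500], [0.6000, 0.4000]]
After raising P to the power 5:
P^5(1,0) = 0.7058

0.7058


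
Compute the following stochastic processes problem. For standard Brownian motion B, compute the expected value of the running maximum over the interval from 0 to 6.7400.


E(max B(s)) = sqrt(2t/pi)
= sqrt(2*6.7400/pi)
= sqrt(4.2908)
= 2.0714

2.0714


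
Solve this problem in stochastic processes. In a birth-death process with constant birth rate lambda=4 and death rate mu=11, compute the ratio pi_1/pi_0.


For birth-death process, pi_n/pi_0 = (lambda/mu)^n
= (4/11)^1
= 0.3636

0.3636


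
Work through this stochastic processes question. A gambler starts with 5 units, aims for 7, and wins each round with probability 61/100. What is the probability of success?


Gambler's ruin formula:
r = q/p = 0.3900/0.6100 = 0.6393
P(win) = (1 - r^i)/(1 - r^N)
= (1 - 0.6393^5)/(1 - 0.6393^7)
= 0.9340

0.9340


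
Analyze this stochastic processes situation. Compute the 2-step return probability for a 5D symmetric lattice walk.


P(return in 2 steps) = P(reverse first step) = 1/(2d)
= 1/10
= 0.1000

0.1000


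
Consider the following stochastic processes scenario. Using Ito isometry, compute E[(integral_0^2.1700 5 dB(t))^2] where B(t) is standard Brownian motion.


By Ito isometry: E[(int f dB)^2] = int f^2 dt
= 5^2 * 2.1700
= 25 * 2.1700 = 54.2500

54.2500


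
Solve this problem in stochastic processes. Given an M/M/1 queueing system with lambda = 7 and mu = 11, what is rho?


rho = lambda/mu
= 7/11
= 0.6364

0.6364


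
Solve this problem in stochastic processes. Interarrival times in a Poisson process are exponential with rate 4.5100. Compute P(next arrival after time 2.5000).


P(X > t) = exp(-lambda * t)
= exp(-4.5100 * 2.5000)
= exp(-11.2750) = 1.2686e-05

1.2686e-05


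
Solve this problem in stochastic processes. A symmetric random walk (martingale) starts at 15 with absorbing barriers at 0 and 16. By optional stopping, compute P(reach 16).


By optional stopping theorem: E(M at tau) = M(0) = 15
P(hit 16)*16 + P(hit 0)*0 = 15
P(hit 16) = (15 - 0)/(16 - 0) = 15/16 = 0.9375

0.9375


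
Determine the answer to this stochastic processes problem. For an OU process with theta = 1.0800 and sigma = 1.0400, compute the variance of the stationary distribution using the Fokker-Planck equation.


Stationary variance = sigma^2 / (2*theta)
= 1.0400^2 / (2*1.0800)
= 1.0816 / 2.1600
= 0.5007

0.5007


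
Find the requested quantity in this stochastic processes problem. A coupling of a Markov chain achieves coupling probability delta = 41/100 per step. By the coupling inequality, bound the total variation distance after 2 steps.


TV distance bound <= (1-delta)^n
= (1 - 0.4100)^2
= 0.5900^2
= 0.3481

0.3481


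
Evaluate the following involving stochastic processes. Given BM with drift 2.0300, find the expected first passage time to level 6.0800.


Expected first passage time = a/mu
= 6.0800/2.0300
= 2.9951

2.9951


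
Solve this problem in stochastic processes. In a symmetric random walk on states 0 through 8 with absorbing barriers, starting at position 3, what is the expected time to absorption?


For symmetric RW on 0,...,N with absorbing barriers, E(i) = i*(N-i)
E(3) = 3 * 5 = 15

15


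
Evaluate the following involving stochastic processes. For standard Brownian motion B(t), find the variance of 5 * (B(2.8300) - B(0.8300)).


Var(alpha*(B(t)-B(s))) = alpha^2 * (t-s)
= 5^2 * (2.8300 - 0.8300)
= 25 * 2.0000
= 50.0000

50.0000


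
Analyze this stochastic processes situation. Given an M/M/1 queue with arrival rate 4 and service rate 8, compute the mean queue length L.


rho = 4/8 = 0.5000
L = rho/(1-rho)
= 0.5000/0.5000
= 1.0000

1.0000


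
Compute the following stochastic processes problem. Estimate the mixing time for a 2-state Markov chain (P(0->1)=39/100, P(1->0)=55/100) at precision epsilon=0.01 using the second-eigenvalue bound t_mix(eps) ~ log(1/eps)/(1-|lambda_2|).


lambda_2 = |1 - p01 - p10| = |1 - 0.3900 - 0.5500| = 0.0600
t_mix ~ log(1/eps)/(1 - |lambda_2|)
= log(100)/(1 - 0.0600) = 4.6052/0.9400
= 4.8991

4.8991


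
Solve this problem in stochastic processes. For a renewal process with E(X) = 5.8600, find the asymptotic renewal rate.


Long-run renewal rate = 1/E(X)
= 1/5.8600
= 0.1706

0.1706


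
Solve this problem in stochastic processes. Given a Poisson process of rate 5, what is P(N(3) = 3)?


P(N(t)=k) = (lambda*t)^k * exp(-lambda*t) / k!
lambda*t = 15
= 15^3 * exp(-15) / 3!
= 3375 * 3.0590e-07 / 6
= 1.7207e-04

1.7207e-04


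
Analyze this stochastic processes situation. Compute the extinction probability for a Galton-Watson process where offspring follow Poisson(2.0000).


Since mu = 2.0000 > 1, extinction prob q < 1.
Solve s = exp(mu*(s-1)) iteratively.
q = 0.2032

0.2032


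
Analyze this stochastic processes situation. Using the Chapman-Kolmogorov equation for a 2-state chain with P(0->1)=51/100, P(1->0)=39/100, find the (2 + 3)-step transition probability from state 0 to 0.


P^5 = P^2 * P^3
Computing via matrix multiplication of the transition matrix.
Entry (0,0) of P^5 = 0.4333

0.4333


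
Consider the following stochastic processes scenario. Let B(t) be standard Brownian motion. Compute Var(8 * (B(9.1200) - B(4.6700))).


Var(alpha*(B(t)-B(s))) = alpha^2 * (t-s)
= 8^2 * (9.1200 - 4.6700)
= 64 * 4.4500
= 284.8000

284.8000


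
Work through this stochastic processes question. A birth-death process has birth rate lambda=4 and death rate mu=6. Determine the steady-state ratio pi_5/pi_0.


For birth-death process, pi_n/pi_0 = (lambda/mu)^n
= (4/6)^5
= 0.1317

0.1317


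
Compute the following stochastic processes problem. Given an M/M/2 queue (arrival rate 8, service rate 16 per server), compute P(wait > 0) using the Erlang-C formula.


a = lambda/mu = 0.5000
rho = a/c = 0.2500
Erlang-C formula applied:
C(c,a) = 0.1000

0.1000


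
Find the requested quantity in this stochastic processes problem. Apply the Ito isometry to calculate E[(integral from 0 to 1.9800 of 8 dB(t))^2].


By Ito isometry: E[(int f dB)^2] = int f^2 dt
= 8^2 * 1.9800
= 64 * 1.9800 = 126.7200

126.7200


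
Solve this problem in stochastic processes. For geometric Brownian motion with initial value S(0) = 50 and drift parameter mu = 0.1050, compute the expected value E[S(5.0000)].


E[S(t)] = S(0) * exp(mu * t)
= 50 * exp(0.1050 * 5.0000)
= 50 * 1.6905
= 84.5229

84.5229


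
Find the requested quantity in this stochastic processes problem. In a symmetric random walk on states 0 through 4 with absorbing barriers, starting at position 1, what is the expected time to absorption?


For symmetric RW on 0,...,N with absorbing barriers, E(i) = i*(N-i)
E(1) = 1 * 3 = 3

3


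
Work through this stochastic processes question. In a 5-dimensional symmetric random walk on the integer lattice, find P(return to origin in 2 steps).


P(return in 2 steps) = P(reverse first step) = 1/(2d)
= 1/10
= 0.1000

0.1000


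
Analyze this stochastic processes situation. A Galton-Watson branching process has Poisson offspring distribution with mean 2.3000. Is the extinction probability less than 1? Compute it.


Since mu = 2.3000 > 1, extinction prob q < 1.
Solve s = exp(mu*(s-1)) iteratively.
q = 0.1376

0.1376


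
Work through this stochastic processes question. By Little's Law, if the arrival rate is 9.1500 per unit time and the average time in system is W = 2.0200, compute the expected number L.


Little's Law: L = lambda * W
= 9.1500 * 2.0200
= 18.4830

18.4830


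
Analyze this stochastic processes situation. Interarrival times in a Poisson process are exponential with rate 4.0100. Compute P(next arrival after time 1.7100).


P(X > t) = exp(-lambda * t)
= exp(-4.0100 * 1.7100)
= exp(-6.8571) = 0.0011

0.0011


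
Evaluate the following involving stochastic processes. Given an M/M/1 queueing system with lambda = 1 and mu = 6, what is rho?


rho = lambda/mu
= 1/6
= 0.1667

0.1667


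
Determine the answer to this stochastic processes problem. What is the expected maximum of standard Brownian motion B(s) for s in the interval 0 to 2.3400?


E(max B(s)) = sqrt(2t/pi)
= sqrt(2*2.3400/pi)
= sqrt(1.4897)
= 1.2205

1.2205


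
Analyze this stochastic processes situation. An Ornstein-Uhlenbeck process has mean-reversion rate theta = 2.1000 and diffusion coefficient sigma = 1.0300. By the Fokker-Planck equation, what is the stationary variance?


Stationary variance = sigma^2 / (2*theta)
= 1.0300^2 / (2*2.1000)
= 1.0609 / 4.2000
= 0.2526

0.2526


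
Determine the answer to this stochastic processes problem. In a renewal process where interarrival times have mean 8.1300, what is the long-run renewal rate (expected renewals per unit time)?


Long-run renewal rate = 1/E(X)
= 1/8.1300
= 0.1230

0.1230


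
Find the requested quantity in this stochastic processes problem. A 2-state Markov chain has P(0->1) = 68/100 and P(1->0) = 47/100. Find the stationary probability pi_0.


Stationary distribution: pi_0 = p10/(p01+p10), pi_1 = p01/(p01+p10)
p01 = 0.6800, p10 = 0.4700
pi_0 = 0.4087

0.4087


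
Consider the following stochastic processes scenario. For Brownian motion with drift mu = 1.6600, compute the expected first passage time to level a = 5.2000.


Expected first passage time = a/mu
= 5.2000/1.6600
= 3.1325

3.1325


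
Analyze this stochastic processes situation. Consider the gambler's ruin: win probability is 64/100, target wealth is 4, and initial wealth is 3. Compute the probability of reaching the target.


Gambler's ruin formula:
r = q/p = 0.3600/0.6400 = 0.5625
P(win) = (1 - r^i)/(1 - r^N)
= (1 - 0.5625^3)/(1 - 0.5625^4)
= 0.9135

0.9135


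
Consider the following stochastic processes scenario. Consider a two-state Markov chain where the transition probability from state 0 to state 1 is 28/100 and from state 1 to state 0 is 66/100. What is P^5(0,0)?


Computing P^5 by matrix multiplication.
P = [[0.7200, 0.2800], [0.6600, 0.3400]]
After raising P to the power 5:
P^5(0,0) = 0.7021

0.7021


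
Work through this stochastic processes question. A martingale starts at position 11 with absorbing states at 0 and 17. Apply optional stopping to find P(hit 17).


By optional stopping theorem: E(M at tau) = M(0) = 11
P(hit 17)*17 + P(hit 0)*0 = 11
P(hit 17) = (11 - 0)/(17 - 0) = 11/17 = 0.6471

0.6471


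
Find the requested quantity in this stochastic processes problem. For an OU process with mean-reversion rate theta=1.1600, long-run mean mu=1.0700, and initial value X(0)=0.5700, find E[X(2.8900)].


E[X(t)] = mu + (X(0) - mu)*exp(-theta*t)
= 1.0700 + (0.5700 - 1.0700)*exp(-1.1600*2.8900)
= 1.0700 + -0.5000 * 0.0350
= 1.0525

1.0525


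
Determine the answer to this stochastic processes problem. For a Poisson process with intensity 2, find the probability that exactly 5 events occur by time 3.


P(N(t)=k) = (lambda*t)^k * exp(-lambda*t) / k!
lambda*t = 6
= 6^5 * exp(-6) / 5!
= 7776 * 0.0025 / 120
= 0.1606

0.1606


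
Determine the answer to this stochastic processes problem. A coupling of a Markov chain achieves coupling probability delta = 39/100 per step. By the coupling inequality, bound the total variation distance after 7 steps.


TV distance bound <= (1-delta)^n
= (1 - 0.3900)^7
= 0.6100^7
= 0.0314

0.0314


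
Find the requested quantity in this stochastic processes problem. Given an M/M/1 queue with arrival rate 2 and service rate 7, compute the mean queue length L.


rho = 2/7 = 0.2857
L = rho/(1-rho)
= 0.2857/0.7143
= 0.4000

0.4000


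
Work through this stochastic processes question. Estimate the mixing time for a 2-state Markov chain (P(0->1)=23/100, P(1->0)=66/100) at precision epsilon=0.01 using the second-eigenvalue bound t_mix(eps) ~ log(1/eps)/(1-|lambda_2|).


lambda_2 = |1 - p01 - p10| = |1 - 0.2300 - 0.6600| = 0.1100
t_mix ~ log(1/eps)/(1 - |lambda_2|)
= log(100)/(1 - 0.1100) = 4.6052/0.8900
= 5.1743

5.1743


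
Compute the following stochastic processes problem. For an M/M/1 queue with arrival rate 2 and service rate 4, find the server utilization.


rho = lambda/mu
= 2/4
= 0.5000

0.5000


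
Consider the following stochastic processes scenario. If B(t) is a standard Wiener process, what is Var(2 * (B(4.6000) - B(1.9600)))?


Var(alpha*(B(t)-B(s))) = alpha^2 * (t-s)
= 2^2 * (4.6000 - 1.9600)
= 4 * 2.6400
= 10.5600

10.5600


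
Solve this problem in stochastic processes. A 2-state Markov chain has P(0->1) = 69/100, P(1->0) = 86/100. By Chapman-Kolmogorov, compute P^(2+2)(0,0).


P^4 = P^2 * P^2
Computing via matrix multiplication of the transition matrix.
Entry (0,0) of P^4 = 0.5956

0.5956


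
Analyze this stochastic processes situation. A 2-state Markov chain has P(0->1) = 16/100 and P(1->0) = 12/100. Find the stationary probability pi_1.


Stationary distribution: pi_0 = p10/(p01+p10), pi_1 = p01/(p01+p10)
p01 = 0.1600, p10 = 0.1200
pi_1 = 0.5714

0.5714


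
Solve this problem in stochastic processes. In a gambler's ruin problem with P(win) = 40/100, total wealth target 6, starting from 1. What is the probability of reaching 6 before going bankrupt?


Gambler's ruin formula:
r = q/p = 0.6000/0.4000 = 1.5000
P(win) = (1 - r^i)/(1 - r^N)
= (1 - 1.5000^1)/(1 - 1.5000^6)
= 0.0481

0.0481


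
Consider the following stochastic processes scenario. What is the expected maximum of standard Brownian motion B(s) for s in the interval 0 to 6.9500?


E(max B(s)) = sqrt(2t/pi)
= sqrt(2*6.9500/pi)
= sqrt(4.4245)
= 2.1035

2.1035


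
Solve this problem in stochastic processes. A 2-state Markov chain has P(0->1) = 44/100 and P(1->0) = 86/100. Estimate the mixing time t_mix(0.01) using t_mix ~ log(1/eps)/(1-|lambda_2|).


lambda_2 = |1 - p01 - p10| = |1 - 0.4400 - 0.8600| = 0.3000
t_mix ~ log(1/eps)/(1 - |lambda_2|)
= log(100)/(1 - 0.3000) = 4.6052/0.7000
= 6.5788

6.5788


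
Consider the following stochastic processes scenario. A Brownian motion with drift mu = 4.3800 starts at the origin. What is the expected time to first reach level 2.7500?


Expected first passage time = a/mu
= 2.7500/4.3800
= 0.6279

0.6279


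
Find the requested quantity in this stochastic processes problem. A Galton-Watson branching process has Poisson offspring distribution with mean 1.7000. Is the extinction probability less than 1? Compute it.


Since mu = 1.7000 > 1, extinction prob q < 1.
Solve s = exp(mu*(s-1)) iteratively.
q = 0.3088

0.3088


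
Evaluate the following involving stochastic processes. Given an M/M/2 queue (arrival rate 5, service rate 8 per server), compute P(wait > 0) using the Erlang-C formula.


a = lambda/mu = 0.6250
rho = a/c = 0.3125
Erlang-C formula applied:
C(c,a) = 0.1488

0.1488


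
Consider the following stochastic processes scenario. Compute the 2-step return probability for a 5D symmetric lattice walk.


P(return in 2 steps) = P(reverse first step) = 1/(2d)
= 1/10
= 0.1000

0.1000


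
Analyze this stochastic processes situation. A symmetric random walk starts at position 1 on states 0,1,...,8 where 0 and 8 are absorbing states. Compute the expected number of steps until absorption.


For symmetric RW on 0,...,N with absorbing barriers, E(i) = i*(N-i)
E(1) = 1 * 7 = 7

7


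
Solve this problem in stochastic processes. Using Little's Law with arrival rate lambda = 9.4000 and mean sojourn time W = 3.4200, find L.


Little's Law: L = lambda * W
= 9.4000 * 3.4200
= 32.1480

32.1480


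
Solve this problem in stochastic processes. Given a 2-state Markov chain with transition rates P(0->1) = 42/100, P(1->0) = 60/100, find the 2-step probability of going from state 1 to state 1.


Computing P^2 by matrix multiplication.
P = [[0.5800, 0.4200], [0.6000, 0.4000]]
After raising P to the power 2:
P^2(1,1) = 0.4120

0.4120


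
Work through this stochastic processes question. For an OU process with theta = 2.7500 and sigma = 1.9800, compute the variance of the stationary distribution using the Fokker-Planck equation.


Stationary variance = sigma^2 / (2*theta)
= 1.9800^2 / (2*2.7500)
= 3.9204 / 5.5000
= 0.7128

0.7128


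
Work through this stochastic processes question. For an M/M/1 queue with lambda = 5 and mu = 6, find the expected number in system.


rho = 5/6 = 0.8333
L = rho/(1-rho)
= 0.8333/0.1667
= 5.0000

5.0000


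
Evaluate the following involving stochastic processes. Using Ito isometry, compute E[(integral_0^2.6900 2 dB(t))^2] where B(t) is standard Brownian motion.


By Ito isometry: E[(int f dB)^2] = int f^2 dt
= 2^2 * 2.6900
= 4 * 2.6900 = 10.7600

10.7600


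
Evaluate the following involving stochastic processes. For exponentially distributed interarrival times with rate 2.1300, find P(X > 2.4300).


P(X > t) = exp(-lambda * t)
= exp(-2.1300 * 2.4300)
= exp(-5.1759) = 0.0057

0.0057


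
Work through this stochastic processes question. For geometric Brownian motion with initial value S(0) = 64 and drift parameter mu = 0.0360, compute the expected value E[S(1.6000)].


E[S(t)] = S(0) * exp(mu * t)
= 64 * exp(0.0360 * 1.6000)
= 64 * 1.0593
= 67.7946

67.7946


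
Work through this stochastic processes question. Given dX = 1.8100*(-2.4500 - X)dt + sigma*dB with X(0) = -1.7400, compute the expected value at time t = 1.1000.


E[X(t)] = mu + (X(0) - mu)*exp(-theta*t)
= -2.4500 + (-1.7400 - -2.4500)*exp(-1.8100*1.1000)
= -2.4500 + 0.7100 * 0.1366
= -2.3530

-2.3530


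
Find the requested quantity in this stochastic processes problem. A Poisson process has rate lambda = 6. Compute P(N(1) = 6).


P(N(t)=k) = (lambda*t)^k * exp(-lambda*t) / k!
lambda*t = 6
= 6^6 * exp(-6) / 6!
= 46656 * 0.0025 / 720
= 0.1606

0.1606


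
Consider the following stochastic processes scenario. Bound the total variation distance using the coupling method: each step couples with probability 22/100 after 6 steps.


TV distance bound <= (1-delta)^n
= (1 - 0.2200)^6
= 0.7800^6
= 0.2252

0.2252


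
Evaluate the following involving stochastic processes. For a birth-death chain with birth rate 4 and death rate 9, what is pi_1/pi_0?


For birth-death process, pi_n/pi_0 = (lambda/mu)^n
= (4/9)^1
= 0.4444

0.4444


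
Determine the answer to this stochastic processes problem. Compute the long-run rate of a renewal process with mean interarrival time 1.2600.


Long-run renewal rate = 1/E(X)
= 1/1.2600
= 0.7937

0.7937


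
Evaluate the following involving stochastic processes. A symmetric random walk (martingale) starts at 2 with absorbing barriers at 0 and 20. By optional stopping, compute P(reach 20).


By optional stopping theorem: E(M at tau) = M(0) = 2
P(hit 20)*20 + P(hit 0)*0 = 2
P(hit 20) = (2 - 0)/(20 - 0) = 1/10 = 0.1000

0.1000


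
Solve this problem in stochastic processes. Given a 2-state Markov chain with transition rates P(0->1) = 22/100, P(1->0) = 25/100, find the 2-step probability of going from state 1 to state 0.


Computing P^2 by matrix multiplication.
P = [[0.7800, 0.2200], [0.2500, 0.7500]]
After raising P to the power 2:
P^2(1,0) = 0.3825

0.3825
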